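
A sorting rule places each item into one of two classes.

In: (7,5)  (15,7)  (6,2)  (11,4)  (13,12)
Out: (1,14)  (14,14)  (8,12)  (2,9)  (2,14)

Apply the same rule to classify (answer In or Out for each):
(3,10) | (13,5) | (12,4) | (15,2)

Out, In, In, In

Every 'In' example satisfies: first > second. None of the 'Out' examples do.
(3,10) → 3 < 10 → Out.
(13,5) → 13 > 5 → In.
(12,4) → 12 > 4 → In.
(15,2) → 15 > 2 → In.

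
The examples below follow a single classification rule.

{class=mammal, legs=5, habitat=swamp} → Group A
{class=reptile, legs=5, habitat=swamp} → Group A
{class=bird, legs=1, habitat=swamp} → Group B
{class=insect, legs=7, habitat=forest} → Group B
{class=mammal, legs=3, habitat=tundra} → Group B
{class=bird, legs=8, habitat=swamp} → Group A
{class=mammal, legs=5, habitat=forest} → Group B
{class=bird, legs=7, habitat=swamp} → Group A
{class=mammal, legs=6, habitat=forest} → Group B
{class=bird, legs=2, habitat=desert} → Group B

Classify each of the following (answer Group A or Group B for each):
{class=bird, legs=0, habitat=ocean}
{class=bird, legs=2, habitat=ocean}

Group B, Group B

The simplest hypothesis consistent with all the labels is: habitat is swamp AND legs ≥ 2.
{class=bird, legs=0, habitat=ocean}: habitat is ocean, legs = 0 — doesn't qualify, so Group B. {class=bird, legs=2, habitat=ocean}: habitat is ocean, legs = 2 — doesn't qualify, so Group B.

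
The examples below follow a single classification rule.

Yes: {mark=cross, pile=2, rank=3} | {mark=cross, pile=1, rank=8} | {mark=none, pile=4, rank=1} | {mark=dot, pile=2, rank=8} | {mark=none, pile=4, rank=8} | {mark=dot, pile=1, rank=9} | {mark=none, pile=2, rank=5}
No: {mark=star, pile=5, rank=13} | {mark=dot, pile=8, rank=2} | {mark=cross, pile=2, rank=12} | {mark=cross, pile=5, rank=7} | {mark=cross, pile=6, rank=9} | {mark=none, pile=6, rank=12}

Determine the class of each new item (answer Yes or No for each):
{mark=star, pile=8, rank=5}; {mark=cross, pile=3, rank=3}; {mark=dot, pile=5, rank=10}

The classifier is using: pile ≤ 4 AND rank ≤ 9.
{mark=star, pile=8, rank=5}: No (pile = 8, rank = 5). {mark=cross, pile=3, rank=3}: Yes (pile = 3, rank = 3). {mark=dot, pile=5, rank=10}: No (pile = 5, rank = 10).

No, Yes, No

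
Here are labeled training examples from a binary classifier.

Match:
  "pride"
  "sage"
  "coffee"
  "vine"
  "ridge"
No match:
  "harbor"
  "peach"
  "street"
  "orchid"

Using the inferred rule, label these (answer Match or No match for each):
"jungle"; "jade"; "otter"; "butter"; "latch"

Match, Match, No match, No match, No match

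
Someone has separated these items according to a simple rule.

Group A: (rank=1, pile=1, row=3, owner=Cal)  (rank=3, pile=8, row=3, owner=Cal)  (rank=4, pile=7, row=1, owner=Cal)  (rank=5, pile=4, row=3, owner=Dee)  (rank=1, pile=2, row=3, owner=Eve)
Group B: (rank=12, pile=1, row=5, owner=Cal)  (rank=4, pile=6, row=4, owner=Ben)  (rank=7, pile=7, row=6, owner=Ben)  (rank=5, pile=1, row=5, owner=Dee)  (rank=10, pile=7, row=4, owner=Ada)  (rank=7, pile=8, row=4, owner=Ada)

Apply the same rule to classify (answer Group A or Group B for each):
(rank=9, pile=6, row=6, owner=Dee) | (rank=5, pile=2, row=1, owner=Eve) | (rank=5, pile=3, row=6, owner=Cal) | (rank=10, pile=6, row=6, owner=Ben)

All 'Group A' examples share one property — row ≤ 3 — and every 'Group B' example lacks it.

Group B, Group A, Group B, Group B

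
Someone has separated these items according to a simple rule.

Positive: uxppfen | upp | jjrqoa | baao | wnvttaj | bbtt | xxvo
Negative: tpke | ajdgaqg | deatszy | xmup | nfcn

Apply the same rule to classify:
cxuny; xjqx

The pattern is that an item is 'Positive' exactly when: has a double letter.
cxuny → no doubled letter → Negative.
xjqx → no doubled letter → Negative.

Negative, Negative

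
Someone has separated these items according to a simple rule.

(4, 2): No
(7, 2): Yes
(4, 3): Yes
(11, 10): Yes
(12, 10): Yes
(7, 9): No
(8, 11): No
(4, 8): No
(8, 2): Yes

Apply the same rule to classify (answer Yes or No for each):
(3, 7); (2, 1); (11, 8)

Rule: first > second AND sum ≥ 7. This holds for each 'Yes' example and fails for each 'No' one.
(3, 7): 3 < 7, 3+7 = 10, doesn't qualify → No. (2, 1): 2 > 1, 2+1 = 3, doesn't qualify → No. (11, 8): 11 > 8, 11+8 = 19, passes → Yes.

No, No, Yes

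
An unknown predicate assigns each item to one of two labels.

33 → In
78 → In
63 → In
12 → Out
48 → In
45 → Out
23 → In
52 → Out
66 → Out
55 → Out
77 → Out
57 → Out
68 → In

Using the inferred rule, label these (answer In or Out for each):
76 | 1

Out, Out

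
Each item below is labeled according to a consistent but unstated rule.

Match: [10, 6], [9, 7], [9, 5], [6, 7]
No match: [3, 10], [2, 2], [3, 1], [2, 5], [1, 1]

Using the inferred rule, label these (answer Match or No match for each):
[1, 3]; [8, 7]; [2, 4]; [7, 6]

The classifier is using: first ≥ 5.

No match, Match, No match, Match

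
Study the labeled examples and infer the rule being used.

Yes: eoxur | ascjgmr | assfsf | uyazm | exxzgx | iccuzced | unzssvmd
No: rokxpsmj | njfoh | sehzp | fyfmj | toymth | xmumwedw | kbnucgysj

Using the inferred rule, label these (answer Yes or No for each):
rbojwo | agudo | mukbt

The rule appears to be: starts with a vowel.
rbojwo: No (starts with 'r'). agudo: Yes (starts with 'a'). mukbt: No (starts with 'm').

No, Yes, No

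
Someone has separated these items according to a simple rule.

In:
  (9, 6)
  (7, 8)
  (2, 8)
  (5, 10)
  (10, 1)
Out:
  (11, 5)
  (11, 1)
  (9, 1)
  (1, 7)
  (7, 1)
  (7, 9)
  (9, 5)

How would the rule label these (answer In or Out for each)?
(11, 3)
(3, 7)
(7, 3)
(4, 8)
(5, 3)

Out, Out, Out, In, Out

The distinguishing property — product is even — holds for all the 'In' cases and none of the 'Out' cases.
(11, 3): Out (11·3 = 33). (3, 7): Out (3·7 = 21). (7, 3): Out (7·3 = 21). (4, 8): In (4·8 = 32). (5, 3): Out (5·3 = 15).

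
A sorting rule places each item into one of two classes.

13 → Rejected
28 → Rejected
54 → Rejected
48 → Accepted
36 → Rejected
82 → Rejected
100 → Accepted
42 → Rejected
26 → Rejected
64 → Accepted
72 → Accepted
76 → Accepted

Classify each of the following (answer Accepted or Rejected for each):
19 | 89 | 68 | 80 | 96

Rejected, Rejected, Accepted, Accepted, Accepted

The rule appears to be: multiple of 4 AND at least 42.
19: 19 = 4·4 + 3, 19 < 42 — lacks this property, so Rejected.
89: 89 = 4·22 + 1, 89 ≥ 42 — lacks this property, so Rejected.
68: 68 = 4·17, 68 ≥ 42 — passes, so Accepted.
80: 80 = 4·20, 80 ≥ 42 — passes, so Accepted.
96: 96 = 4·24, 96 ≥ 42 — passes, so Accepted.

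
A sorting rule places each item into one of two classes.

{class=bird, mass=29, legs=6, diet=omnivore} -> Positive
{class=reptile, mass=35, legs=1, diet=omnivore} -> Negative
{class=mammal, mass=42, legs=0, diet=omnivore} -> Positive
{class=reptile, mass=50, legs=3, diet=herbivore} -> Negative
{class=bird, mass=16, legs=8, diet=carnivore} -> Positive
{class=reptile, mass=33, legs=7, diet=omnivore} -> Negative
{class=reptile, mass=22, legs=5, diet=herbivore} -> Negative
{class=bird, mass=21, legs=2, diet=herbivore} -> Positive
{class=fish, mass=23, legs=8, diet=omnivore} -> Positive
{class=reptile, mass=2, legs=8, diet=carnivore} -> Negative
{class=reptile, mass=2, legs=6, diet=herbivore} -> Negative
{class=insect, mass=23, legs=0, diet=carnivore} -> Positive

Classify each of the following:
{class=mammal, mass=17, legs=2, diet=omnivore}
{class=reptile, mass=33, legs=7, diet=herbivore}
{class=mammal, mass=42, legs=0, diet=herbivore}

The pattern is that an item is 'Positive' exactly when: class is not reptile.
{class=mammal, mass=17, legs=2, diet=omnivore} — class is mammal, hence Positive.
{class=reptile, mass=33, legs=7, diet=herbivore} — class is reptile, hence Negative.
{class=mammal, mass=42, legs=0, diet=herbivore} — class is mammal, hence Positive.

Positive, Negative, Positive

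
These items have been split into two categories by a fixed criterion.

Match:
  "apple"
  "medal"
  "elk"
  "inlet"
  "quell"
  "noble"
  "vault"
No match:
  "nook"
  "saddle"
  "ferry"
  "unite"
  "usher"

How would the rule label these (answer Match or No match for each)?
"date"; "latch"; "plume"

No match, Match, Match

The rule appears to be: odd length AND contains 'l'.
"date": length 4, no 'l' — does not satisfy this, so No match. "latch": length 5, has 'l' — satisfies this, so Match. "plume": length 5, has 'l' — satisfies this, so Match.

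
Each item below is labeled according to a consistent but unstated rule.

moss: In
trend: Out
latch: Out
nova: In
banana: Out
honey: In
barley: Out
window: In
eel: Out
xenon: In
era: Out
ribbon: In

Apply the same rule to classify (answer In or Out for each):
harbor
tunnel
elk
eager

The pattern is that an item is 'In' exactly when: contains 'o'.
harbor: In (has 'o').
tunnel: Out (no 'o').
elk: Out (no 'o').
eager: Out (no 'o').

In, Out, Out, Out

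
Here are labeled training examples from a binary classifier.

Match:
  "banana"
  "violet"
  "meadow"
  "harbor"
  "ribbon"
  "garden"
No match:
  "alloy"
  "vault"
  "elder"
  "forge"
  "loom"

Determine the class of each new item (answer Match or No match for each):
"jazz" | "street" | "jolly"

No match, Match, No match

The common property of the 'Match' items is: length 6. No 'No match' item has it.
"jazz": No match (length 4). "street": Match (length 6). "jolly": No match (length 5).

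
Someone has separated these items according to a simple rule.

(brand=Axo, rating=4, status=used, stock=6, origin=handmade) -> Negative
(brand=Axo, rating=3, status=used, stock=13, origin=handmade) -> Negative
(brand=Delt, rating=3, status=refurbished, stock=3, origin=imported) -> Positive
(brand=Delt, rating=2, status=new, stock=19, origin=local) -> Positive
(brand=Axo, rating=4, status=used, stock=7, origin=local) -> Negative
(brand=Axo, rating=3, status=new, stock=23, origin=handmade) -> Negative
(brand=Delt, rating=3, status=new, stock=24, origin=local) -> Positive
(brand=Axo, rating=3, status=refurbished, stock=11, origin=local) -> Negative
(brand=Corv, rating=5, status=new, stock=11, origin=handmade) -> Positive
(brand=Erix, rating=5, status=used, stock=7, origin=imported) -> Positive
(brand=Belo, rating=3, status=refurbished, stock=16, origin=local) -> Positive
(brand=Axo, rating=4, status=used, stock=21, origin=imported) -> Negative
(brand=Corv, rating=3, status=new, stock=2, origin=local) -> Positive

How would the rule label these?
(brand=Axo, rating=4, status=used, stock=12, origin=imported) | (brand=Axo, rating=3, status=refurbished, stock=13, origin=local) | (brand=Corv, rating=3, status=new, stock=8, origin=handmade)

Negative, Negative, Positive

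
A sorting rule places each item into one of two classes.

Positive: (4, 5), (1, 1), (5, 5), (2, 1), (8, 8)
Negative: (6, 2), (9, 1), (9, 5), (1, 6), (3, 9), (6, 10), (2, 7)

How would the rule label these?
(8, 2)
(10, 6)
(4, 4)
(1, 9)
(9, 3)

Negative, Negative, Positive, Negative, Negative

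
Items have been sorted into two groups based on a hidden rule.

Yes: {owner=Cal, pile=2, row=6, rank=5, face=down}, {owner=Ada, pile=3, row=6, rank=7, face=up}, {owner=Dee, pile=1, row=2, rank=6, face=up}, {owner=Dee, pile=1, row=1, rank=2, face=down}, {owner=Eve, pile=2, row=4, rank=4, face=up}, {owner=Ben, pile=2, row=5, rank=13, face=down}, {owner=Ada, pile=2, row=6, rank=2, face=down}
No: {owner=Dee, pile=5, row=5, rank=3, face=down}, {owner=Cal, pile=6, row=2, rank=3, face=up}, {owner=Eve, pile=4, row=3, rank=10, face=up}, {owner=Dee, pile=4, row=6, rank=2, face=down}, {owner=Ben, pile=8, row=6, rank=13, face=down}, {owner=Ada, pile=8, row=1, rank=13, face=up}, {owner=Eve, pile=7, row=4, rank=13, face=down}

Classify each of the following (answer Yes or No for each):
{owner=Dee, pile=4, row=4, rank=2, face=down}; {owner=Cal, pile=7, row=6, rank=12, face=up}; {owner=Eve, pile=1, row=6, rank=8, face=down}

A rule that fits every label: pile ≤ 3 — true of each 'Yes' example, false of each 'No' one.
{owner=Dee, pile=4, row=4, rank=2, face=down} — pile = 4, hence No. {owner=Cal, pile=7, row=6, rank=12, face=up} — pile = 7, hence No. {owner=Eve, pile=1, row=6, rank=8, face=down} — pile = 1, hence Yes.

No, No, Yes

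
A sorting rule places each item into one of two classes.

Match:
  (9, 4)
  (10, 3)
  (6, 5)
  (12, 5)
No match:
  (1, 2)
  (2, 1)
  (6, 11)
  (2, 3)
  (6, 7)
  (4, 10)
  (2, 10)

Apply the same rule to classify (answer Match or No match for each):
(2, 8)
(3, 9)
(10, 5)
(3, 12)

The distinguishing property — first > second AND sum ≥ 5 — holds for all the 'Match' cases and none of the 'No match' cases.
(2, 8): No match (2 < 8, 2+8 = 10).
(3, 9): No match (3 < 9, 3+9 = 12).
(10, 5): Match (10 > 5, 10+5 = 15).
(3, 12): No match (3 < 12, 3+12 = 15).

No match, No match, Match, No match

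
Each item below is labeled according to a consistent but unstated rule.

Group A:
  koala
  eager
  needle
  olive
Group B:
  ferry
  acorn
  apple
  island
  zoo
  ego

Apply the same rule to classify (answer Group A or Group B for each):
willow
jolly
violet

Rule: has ≥ 3 vowels. This holds for each 'Group A' example and fails for each 'Group B' one.
willow: 2 vowels — does not pass, so Group B. jolly: 1 vowel — does not pass, so Group B. violet: 3 vowels — has this property, so Group A.

Group B, Group B, Group A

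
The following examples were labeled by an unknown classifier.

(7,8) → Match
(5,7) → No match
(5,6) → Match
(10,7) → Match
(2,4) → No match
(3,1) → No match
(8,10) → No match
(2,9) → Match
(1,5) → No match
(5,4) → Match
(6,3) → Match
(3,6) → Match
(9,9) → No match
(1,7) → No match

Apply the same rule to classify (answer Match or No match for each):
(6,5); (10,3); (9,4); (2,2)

Match, Match, Match, No match

One predicate separates the groups cleanly: sum is odd.
(6,5): 6+5 = 11, qualifies → Match.
(10,3): 10+3 = 13, qualifies → Match.
(9,4): 9+4 = 13, qualifies → Match.
(2,2): 2+2 = 4, does not satisfy this → No match.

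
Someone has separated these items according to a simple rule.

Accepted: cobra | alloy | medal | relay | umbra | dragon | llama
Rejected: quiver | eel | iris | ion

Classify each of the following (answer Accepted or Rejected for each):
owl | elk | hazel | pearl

Comparing the two groups points to one rule — contains 'a'.

Rejected, Rejected, Accepted, Accepted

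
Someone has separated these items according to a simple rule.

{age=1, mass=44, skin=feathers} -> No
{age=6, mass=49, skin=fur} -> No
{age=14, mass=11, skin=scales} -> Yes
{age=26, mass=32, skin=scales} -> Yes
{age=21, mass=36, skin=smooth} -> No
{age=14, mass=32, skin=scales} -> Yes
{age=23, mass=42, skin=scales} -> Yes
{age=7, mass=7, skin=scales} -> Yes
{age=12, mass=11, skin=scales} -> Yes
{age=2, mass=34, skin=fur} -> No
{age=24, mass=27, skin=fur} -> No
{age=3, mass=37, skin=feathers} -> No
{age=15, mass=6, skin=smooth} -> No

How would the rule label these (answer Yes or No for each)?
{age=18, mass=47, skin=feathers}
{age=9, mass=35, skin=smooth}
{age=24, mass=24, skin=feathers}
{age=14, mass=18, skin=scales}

No, No, No, Yes

One predicate separates the groups cleanly: skin is scales.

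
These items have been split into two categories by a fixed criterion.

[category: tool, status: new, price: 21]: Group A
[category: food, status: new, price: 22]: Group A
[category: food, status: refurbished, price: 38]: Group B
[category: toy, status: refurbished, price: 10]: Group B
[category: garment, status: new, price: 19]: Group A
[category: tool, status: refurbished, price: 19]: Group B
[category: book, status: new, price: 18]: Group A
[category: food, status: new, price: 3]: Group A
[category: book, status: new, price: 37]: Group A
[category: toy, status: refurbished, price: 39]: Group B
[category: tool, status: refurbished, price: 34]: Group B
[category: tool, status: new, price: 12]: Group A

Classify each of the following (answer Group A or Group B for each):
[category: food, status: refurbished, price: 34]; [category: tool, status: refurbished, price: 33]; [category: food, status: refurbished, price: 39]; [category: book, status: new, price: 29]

Group B, Group B, Group B, Group A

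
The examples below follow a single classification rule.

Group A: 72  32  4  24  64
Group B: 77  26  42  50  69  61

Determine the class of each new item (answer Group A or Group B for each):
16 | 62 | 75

Group A, Group B, Group B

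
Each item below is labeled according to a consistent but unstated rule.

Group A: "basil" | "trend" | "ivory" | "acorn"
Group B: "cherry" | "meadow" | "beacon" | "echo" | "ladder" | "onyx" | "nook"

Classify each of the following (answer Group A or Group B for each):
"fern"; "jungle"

Group B, Group B

The distinguishing property — odd length — holds for all the 'Group A' cases and none of the 'Group B' cases.
"fern" — length 4, hence Group B.
"jungle" — length 6, hence Group B.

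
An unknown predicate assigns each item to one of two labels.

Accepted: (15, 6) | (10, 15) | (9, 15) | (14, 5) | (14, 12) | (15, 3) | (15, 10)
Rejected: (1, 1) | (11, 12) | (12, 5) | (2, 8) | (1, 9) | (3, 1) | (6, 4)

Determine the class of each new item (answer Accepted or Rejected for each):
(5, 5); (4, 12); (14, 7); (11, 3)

Rejected, Rejected, Accepted, Rejected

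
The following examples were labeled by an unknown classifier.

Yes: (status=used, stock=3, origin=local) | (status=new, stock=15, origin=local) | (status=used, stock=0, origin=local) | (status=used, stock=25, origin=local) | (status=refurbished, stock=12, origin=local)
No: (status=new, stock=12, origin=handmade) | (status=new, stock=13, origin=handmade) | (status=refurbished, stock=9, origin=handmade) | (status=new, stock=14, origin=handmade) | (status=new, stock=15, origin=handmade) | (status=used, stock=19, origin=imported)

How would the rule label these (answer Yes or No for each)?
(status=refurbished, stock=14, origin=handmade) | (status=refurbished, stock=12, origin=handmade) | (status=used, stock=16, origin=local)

No, No, Yes

The common property of the 'Yes' items is: origin is local. No 'No' item has it.
(status=refurbished, stock=14, origin=handmade): origin is handmade, does not pass → No.
(status=refurbished, stock=12, origin=handmade): origin is handmade, does not pass → No.
(status=used, stock=16, origin=local): origin is local, satisfies this → Yes.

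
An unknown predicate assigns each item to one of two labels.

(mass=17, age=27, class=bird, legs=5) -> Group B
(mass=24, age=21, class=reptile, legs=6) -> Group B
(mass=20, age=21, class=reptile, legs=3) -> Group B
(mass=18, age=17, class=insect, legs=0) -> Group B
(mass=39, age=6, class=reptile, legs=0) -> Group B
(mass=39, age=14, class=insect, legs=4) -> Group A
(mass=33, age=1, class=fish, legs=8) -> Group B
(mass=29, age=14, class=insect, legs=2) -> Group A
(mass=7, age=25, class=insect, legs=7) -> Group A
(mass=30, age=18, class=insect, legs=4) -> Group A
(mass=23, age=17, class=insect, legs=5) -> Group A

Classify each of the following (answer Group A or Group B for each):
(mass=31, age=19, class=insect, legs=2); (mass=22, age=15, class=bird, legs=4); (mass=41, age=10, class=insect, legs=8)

Group A, Group B, Group A

The pattern is that an item is 'Group A' exactly when: class is insect AND legs ≥ 2.
(mass=31, age=19, class=insect, legs=2): class is insect, legs = 2, fits → Group A. (mass=22, age=15, class=bird, legs=4): class is bird, legs = 4, fails the rule → Group B. (mass=41, age=10, class=insect, legs=8): class is insect, legs = 8, fits → Group A.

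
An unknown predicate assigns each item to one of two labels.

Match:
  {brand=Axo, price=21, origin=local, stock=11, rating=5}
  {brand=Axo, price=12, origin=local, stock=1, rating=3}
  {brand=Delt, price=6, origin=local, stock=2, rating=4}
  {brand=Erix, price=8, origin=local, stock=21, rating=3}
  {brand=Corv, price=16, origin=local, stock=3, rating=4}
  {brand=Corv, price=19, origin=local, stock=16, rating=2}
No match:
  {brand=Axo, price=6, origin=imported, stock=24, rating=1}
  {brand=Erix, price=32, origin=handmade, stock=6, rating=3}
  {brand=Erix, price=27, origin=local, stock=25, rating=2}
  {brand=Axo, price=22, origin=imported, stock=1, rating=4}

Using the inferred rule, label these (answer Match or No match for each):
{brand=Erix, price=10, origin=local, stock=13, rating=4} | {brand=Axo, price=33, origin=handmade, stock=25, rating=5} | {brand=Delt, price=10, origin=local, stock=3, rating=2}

Match, No match, Match

The classifier is using: origin is local AND price ≤ 21.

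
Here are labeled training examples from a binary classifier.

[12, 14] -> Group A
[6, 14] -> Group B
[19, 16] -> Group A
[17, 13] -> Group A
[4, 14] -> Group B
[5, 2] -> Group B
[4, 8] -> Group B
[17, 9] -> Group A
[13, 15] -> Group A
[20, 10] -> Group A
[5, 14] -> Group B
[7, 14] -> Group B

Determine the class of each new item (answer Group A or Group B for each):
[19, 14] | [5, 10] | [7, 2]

Rule: sum ≥ 26. This holds for each 'Group A' example and fails for each 'Group B' one.
[19, 14]: Group A (19+14 = 33). [5, 10]: Group B (5+10 = 15). [7, 2]: Group B (7+2 = 9).

Group A, Group B, Group B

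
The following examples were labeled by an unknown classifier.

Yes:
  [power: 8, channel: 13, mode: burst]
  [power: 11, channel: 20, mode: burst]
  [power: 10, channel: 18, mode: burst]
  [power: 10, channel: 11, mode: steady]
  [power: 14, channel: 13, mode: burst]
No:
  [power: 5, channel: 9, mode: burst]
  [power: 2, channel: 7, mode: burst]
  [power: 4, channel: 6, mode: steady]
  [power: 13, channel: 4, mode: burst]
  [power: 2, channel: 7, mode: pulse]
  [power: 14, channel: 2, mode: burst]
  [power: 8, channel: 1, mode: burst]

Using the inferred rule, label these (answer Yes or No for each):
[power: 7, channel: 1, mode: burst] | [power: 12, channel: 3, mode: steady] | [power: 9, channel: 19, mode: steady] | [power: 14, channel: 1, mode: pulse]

No, No, Yes, No

The pattern is that an item is 'Yes' exactly when: channel ≥ 11.
[power: 7, channel: 1, mode: burst]: No (channel = 1). [power: 12, channel: 3, mode: steady]: No (channel = 3). [power: 9, channel: 19, mode: steady]: Yes (channel = 19). [power: 14, channel: 1, mode: pulse]: No (channel = 1).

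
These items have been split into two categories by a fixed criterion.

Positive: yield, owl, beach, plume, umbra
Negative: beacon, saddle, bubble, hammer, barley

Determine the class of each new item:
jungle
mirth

Negative, Positive

The classifier is using: odd length.
jungle: length 6, does not fit → Negative.
mirth: length 5, matches → Positive.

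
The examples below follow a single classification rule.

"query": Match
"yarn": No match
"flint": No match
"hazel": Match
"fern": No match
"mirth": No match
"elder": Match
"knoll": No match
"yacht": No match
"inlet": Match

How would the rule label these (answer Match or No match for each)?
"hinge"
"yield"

Match, Match

Every 'Match' example satisfies: has ≥ 2 vowels. None of the 'No match' examples do.
"hinge": 2 vowels — meets the rule, so Match. "yield": 2 vowels — meets the rule, so Match.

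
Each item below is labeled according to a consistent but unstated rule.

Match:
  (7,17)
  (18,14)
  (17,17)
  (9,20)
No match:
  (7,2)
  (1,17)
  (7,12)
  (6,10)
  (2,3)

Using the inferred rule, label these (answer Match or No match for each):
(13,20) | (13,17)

Match, Match

All 'Match' examples share one property — sum ≥ 24 — and every 'No match' example lacks it.
Match: (13,20), since 13+20 = 33.
Match: (13,17), since 13+17 = 30.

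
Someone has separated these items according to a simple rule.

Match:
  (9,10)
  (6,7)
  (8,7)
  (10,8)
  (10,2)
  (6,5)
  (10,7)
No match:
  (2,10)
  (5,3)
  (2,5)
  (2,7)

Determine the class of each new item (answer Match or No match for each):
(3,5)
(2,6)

Every 'Match' example satisfies: first ≥ 6. None of the 'No match' examples do.
(3,5) → first 3 → No match.
(2,6) → first 2 → No match.

No match, No match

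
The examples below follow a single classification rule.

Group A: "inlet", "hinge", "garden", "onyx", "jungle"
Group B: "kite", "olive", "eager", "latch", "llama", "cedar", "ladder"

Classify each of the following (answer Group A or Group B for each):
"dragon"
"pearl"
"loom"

The classifier is using: contains 'n'.
"dragon" → has 'n' → Group A.
"pearl" → no 'n' → Group B.
"loom" → no 'n' → Group B.

Group A, Group B, Group B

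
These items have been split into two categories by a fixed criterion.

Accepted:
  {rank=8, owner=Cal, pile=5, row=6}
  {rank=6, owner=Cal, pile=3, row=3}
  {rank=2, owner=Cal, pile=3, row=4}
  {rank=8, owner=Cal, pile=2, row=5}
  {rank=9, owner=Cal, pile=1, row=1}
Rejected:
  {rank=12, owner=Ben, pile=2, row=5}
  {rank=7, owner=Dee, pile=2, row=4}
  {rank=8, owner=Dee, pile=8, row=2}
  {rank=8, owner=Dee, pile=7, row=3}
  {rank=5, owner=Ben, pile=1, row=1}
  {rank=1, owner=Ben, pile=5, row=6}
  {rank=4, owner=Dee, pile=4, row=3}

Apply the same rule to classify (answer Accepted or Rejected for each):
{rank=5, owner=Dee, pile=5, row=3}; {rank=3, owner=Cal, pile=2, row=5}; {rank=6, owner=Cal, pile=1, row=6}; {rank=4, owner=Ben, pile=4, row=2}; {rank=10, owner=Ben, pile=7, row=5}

One predicate separates the groups cleanly: owner is Cal.
Rejected: {rank=5, owner=Dee, pile=5, row=3}, since owner is Dee.
Accepted: {rank=3, owner=Cal, pile=2, row=5}, since owner is Cal.
Accepted: {rank=6, owner=Cal, pile=1, row=6}, since owner is Cal.
Rejected: {rank=4, owner=Ben, pile=4, row=2}, since owner is Ben.
Rejected: {rank=10, owner=Ben, pile=7, row=5}, since owner is Ben.

Rejected, Accepted, Accepted, Rejected, Rejected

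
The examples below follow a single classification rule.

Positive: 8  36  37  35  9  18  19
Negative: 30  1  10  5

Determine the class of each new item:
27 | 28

Positive, Positive

'Positive' ⟺ digit sum ≥ 6.
Positive: 27, since digit sum 2+7 = 9.
Positive: 28, since digit sum 2+8 = 10.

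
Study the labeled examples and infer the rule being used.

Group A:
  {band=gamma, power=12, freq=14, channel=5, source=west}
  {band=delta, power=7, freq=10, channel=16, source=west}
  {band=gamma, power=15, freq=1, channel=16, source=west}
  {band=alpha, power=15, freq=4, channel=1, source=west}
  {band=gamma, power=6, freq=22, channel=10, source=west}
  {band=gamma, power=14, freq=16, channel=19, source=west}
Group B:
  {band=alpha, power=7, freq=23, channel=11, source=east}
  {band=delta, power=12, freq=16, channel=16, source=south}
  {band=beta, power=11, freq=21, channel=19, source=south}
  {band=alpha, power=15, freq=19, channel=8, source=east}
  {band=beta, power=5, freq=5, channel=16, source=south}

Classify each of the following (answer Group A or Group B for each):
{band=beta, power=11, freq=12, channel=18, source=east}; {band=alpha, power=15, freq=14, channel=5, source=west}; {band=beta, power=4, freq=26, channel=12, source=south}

Group B, Group A, Group B

The pattern is that an item is 'Group A' exactly when: source is west.
{band=beta, power=11, freq=12, channel=18, source=east} → source is east → Group B.
{band=alpha, power=15, freq=14, channel=5, source=west} → source is west → Group A.
{band=beta, power=4, freq=26, channel=12, source=south} → source is south → Group B.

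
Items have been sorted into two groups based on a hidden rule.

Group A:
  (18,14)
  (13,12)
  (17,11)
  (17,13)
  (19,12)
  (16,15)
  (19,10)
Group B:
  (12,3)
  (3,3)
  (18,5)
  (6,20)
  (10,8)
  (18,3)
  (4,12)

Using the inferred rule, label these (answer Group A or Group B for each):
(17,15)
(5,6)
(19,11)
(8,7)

Group A, Group B, Group A, Group B

All 'Group A' examples share one property — min ≥ 10 — and every 'Group B' example lacks it.
(17,15): min 15 — meets the rule, so Group A. (5,6): min 5 — doesn't match, so Group B. (19,11): min 11 — meets the rule, so Group A. (8,7): min 7 — doesn't match, so Group B.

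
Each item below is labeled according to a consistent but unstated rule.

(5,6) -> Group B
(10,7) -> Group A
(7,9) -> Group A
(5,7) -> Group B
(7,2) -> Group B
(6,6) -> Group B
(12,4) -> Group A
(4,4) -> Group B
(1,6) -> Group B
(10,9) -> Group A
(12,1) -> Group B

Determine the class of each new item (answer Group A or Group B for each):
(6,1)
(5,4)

Rule: sum ≥ 16. This holds for each 'Group A' example and fails for each 'Group B' one.
(6,1) → 6+1 = 7 → Group B.
(5,4) → 5+4 = 9 → Group B.

Group B, Group B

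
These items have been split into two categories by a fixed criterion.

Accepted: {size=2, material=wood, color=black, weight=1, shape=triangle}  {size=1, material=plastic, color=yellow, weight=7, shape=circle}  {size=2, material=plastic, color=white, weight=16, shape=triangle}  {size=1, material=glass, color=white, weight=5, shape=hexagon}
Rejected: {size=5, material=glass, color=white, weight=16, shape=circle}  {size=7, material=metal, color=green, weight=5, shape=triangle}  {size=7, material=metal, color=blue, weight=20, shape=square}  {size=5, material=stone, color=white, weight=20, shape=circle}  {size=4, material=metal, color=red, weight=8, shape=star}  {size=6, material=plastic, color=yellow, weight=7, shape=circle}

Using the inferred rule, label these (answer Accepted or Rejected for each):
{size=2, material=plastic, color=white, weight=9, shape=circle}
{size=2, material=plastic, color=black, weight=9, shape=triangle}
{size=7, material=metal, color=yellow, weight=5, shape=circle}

Accepted, Accepted, Rejected

'Accepted' ⟺ size ≤ 2.
{size=2, material=plastic, color=white, weight=9, shape=circle} → size = 2 → Accepted.
{size=2, material=plastic, color=black, weight=9, shape=triangle} → size = 2 → Accepted.
{size=7, material=metal, color=yellow, weight=5, shape=circle} → size = 7 → Rejected.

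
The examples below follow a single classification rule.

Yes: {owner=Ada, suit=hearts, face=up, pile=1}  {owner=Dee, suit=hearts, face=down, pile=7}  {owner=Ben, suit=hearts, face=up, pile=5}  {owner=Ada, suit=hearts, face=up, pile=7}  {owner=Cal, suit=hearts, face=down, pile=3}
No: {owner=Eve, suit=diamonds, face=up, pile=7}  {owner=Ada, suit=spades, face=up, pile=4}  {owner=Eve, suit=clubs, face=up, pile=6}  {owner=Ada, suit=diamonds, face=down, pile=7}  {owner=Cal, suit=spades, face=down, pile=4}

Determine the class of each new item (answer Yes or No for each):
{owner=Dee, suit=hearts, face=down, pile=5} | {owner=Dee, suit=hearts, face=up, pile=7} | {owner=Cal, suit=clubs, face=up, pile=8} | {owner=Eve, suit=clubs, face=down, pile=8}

Yes, Yes, No, No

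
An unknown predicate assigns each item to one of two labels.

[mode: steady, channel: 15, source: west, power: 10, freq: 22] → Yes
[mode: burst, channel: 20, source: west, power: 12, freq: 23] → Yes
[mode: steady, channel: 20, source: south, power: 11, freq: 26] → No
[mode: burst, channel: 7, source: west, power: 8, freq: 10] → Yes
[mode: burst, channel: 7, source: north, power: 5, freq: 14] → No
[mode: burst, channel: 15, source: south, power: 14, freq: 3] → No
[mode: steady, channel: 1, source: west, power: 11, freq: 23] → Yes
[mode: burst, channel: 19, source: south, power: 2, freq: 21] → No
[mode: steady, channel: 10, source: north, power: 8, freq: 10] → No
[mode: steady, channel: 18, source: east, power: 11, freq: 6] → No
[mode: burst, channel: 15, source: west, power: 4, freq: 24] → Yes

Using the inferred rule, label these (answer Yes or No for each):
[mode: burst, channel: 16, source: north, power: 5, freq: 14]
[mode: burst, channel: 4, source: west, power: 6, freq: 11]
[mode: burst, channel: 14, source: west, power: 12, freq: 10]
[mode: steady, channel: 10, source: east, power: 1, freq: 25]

Rule: source is west. This holds for each 'Yes' example and fails for each 'No' one.

No, Yes, Yes, No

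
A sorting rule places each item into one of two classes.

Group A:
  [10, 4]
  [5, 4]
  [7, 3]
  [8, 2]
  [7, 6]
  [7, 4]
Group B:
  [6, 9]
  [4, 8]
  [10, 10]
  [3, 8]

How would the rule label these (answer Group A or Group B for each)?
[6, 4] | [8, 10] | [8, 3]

One predicate separates the groups cleanly: first > second.
[6, 4]: 6 > 4 — checks out, so Group A. [8, 10]: 8 < 10 — does not satisfy this, so Group B. [8, 3]: 8 > 3 — checks out, so Group A.

Group A, Group B, Group A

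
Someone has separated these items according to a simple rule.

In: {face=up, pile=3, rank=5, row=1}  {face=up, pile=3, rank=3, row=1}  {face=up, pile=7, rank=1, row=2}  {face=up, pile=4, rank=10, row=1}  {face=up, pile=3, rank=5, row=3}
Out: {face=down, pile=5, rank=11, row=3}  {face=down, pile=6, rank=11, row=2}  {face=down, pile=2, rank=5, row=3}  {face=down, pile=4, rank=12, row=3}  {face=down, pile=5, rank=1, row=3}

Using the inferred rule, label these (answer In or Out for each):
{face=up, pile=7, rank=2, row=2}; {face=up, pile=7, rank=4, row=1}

The distinguishing property — face is up — holds for all the 'In' cases and none of the 'Out' cases.
{face=up, pile=7, rank=2, row=2}: face is up, has this property → In.
{face=up, pile=7, rank=4, row=1}: face is up, has this property → In.

In, In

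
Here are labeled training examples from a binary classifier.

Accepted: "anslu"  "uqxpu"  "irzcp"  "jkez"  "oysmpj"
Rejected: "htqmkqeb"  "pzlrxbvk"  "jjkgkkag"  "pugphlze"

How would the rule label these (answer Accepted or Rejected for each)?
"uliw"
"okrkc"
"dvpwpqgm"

Accepted, Accepted, Rejected

Rule: length ≤ 6. This holds for each 'Accepted' example and fails for each 'Rejected' one.
"uliw": length 4 — qualifies, so Accepted. "okrkc": length 5 — qualifies, so Accepted. "dvpwpqgm": length 8 — fails this test, so Rejected.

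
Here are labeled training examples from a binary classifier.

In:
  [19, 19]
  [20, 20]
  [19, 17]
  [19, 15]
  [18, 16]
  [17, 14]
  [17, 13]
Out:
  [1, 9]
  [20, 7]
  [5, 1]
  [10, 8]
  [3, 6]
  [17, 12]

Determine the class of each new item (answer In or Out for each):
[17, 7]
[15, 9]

Out, Out

The distinguishing property — sum ≥ 30 — holds for all the 'In' cases and none of the 'Out' cases.
[17, 7] — 17+7 = 24, hence Out.
[15, 9] — 15+9 = 24, hence Out.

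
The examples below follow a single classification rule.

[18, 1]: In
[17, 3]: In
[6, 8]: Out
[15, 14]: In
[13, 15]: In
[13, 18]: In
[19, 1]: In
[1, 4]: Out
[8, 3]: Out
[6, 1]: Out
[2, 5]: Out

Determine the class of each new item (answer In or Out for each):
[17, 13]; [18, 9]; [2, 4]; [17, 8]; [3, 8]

In, In, Out, In, Out

The distinguishing property — sum ≥ 19 — holds for all the 'In' cases and none of the 'Out' cases.
[17, 13]: 17+13 = 30, passes → In.
[18, 9]: 18+9 = 27, passes → In.
[2, 4]: 2+4 = 6, does not satisfy this → Out.
[17, 8]: 17+8 = 25, passes → In.
[3, 8]: 3+8 = 11, does not satisfy this → Out.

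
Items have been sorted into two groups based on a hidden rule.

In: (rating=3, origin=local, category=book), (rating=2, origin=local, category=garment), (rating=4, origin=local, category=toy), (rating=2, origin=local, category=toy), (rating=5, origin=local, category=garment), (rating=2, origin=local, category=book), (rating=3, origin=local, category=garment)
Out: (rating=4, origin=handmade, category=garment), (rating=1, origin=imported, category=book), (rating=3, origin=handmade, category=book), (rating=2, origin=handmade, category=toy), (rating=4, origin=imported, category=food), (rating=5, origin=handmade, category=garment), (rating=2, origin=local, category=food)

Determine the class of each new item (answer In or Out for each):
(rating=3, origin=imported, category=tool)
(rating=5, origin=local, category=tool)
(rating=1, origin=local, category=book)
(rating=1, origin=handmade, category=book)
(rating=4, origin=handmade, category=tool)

The common property of the 'In' items is: origin is local AND category is not food. No 'Out' item has it.

Out, In, In, Out, Out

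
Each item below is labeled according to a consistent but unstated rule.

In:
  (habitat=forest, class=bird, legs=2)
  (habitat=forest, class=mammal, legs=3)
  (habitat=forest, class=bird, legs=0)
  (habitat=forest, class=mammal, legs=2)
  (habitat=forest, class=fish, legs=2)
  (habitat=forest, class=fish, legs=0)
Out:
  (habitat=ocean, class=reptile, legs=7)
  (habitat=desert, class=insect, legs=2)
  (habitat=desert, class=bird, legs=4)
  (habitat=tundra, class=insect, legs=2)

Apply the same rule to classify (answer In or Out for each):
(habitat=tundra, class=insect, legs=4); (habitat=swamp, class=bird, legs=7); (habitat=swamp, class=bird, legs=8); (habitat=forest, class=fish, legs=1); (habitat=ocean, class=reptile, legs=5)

The classifier is using: habitat is forest.

Out, Out, Out, In, Out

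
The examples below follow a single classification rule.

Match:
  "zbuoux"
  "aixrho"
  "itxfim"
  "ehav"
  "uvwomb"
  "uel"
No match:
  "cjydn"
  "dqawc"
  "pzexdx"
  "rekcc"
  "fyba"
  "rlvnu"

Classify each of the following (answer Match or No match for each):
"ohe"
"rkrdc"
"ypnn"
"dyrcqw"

Match, No match, No match, No match

A rule that fits every label: has ≥ 2 vowels — true of each 'Match' example, false of each 'No match' one.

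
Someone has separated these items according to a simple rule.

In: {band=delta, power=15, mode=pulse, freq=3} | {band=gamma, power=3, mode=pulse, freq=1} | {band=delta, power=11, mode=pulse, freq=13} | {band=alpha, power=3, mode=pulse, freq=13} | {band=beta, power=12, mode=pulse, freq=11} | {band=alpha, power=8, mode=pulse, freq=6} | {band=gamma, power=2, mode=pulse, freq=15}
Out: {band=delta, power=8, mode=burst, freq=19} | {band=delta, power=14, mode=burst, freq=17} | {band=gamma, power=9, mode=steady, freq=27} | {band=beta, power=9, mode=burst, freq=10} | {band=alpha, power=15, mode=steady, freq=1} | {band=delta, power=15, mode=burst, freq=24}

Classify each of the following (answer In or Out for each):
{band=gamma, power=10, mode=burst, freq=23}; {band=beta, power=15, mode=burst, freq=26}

Checking candidate rules against both groups, what survives is: mode is pulse.
{band=gamma, power=10, mode=burst, freq=23} — mode is burst, hence Out.
{band=beta, power=15, mode=burst, freq=26} — mode is burst, hence Out.

Out, Out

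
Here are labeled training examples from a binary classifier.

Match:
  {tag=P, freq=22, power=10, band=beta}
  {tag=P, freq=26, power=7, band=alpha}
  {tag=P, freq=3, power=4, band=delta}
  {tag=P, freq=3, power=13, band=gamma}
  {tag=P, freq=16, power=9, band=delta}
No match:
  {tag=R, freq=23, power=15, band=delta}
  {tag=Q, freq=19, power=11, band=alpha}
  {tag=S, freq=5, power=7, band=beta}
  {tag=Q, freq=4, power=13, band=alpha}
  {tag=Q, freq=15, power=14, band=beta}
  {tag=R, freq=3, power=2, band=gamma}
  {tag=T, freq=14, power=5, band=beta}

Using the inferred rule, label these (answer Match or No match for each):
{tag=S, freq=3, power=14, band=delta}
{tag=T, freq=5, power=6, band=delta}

Looking at the examples, the only property every 'Match' case has and every 'No match' case lacks is: tag is P.
{tag=S, freq=3, power=14, band=delta}: No match (tag is S). {tag=T, freq=5, power=6, band=delta}: No match (tag is T).

No match, No match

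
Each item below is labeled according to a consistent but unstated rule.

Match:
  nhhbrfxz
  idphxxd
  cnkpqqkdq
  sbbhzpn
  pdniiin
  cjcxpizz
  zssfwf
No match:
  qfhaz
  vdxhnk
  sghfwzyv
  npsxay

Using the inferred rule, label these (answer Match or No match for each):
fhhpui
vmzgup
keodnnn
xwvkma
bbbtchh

The simplest hypothesis consistent with all the labels is: has a double letter.
Match: fhhpui, since 'hh' doubled. No match: vmzgup, since no doubled letter. Match: keodnnn, since 'nn' doubled. No match: xwvkma, since no doubled letter. Match: bbbtchh, since 'bb' doubled.

Match, No match, Match, No match, Match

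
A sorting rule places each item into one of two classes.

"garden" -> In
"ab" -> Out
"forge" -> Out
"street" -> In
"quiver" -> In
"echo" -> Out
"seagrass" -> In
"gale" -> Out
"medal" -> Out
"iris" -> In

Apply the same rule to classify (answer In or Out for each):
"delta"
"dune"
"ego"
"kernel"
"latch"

A rule that fits every label: even length AND contains 'r' — true of each 'In' example, false of each 'Out' one.
"delta": Out (length 5, no 'r').
"dune": Out (length 4, no 'r').
"ego": Out (length 3, no 'r').
"kernel": In (length 6, has 'r').
"latch": Out (length 5, no 'r').

Out, Out, Out, In, Out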